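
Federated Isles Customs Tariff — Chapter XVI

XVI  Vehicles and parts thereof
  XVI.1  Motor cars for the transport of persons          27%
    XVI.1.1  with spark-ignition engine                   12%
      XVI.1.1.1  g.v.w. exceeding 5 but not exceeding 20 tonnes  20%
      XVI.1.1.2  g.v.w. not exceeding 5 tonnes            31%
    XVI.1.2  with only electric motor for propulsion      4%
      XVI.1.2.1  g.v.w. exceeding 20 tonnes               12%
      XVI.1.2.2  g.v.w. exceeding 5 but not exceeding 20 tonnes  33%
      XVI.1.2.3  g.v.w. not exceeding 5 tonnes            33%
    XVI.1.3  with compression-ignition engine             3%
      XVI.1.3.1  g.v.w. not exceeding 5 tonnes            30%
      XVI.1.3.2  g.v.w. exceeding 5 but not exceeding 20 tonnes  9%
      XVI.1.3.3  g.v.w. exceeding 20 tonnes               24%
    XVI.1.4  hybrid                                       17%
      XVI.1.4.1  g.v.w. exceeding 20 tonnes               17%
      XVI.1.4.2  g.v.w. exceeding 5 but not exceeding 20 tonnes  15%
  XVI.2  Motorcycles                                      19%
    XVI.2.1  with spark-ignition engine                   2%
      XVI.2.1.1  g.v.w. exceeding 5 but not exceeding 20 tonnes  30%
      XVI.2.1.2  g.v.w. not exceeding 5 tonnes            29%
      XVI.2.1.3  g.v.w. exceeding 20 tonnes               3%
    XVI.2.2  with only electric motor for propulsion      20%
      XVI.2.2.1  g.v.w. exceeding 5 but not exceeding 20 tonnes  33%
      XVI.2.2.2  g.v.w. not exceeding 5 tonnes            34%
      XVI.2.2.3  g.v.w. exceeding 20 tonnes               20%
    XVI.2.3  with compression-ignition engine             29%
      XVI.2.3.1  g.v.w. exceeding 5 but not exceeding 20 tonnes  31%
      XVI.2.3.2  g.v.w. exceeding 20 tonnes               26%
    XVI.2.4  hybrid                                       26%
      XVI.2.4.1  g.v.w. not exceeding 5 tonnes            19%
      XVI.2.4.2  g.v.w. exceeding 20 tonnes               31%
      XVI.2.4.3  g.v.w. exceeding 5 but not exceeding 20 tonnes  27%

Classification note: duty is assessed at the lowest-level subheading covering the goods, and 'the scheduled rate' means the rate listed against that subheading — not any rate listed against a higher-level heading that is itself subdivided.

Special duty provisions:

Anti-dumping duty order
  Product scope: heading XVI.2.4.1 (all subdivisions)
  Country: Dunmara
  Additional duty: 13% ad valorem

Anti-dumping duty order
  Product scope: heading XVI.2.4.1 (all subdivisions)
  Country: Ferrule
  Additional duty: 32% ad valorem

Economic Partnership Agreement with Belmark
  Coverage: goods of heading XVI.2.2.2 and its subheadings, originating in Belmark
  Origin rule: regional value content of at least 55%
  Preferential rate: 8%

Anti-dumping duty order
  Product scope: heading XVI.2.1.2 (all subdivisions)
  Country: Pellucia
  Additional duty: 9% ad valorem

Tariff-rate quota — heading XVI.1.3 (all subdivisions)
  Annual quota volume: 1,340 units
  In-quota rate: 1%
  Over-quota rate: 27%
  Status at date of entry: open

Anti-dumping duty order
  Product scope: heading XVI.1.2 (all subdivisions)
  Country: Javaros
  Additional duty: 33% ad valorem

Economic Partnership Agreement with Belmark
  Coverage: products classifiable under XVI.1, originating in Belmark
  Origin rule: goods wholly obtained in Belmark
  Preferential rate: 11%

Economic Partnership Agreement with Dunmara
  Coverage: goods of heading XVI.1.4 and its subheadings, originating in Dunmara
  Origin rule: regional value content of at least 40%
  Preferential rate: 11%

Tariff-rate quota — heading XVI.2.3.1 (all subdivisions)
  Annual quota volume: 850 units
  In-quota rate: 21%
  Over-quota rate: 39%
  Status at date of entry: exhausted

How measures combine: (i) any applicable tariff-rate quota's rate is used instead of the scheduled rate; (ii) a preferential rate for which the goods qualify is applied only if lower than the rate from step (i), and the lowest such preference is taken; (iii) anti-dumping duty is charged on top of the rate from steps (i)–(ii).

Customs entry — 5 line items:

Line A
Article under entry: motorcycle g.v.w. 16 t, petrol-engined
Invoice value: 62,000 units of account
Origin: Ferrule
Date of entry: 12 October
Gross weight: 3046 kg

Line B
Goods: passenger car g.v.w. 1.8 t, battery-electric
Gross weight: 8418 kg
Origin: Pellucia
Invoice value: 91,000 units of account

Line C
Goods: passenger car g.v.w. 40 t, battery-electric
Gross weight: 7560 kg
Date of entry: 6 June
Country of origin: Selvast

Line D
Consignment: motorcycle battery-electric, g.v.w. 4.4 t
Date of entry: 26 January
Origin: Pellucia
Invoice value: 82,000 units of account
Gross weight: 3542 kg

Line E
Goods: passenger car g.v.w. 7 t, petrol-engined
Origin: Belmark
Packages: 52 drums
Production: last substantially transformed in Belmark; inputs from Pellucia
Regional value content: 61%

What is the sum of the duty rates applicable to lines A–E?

129%

Line A: motorcycle → XVI.2; petrol-engined → XVI.2.1; g.v.w. 16 t → XVI.2.1.1. Scheduled 30%. No special measure applies. → 30%.
Line B: passenger car → XVI.1; battery-electric → XVI.1.2; g.v.w. 1.8 t → XVI.1.2.3. Scheduled 33%. No special measure applies. → 33%.
Line C: passenger car → XVI.1; battery-electric → XVI.1.2; g.v.w. 40 t → XVI.1.2.1. Scheduled 12%. No special measure applies. → 12%.
Line D: motorcycle → XVI.2; battery-electric → XVI.2.2; g.v.w. 4.4 t → XVI.2.2.2. Scheduled 34%. No special measure applies. → 34%.
Line E: passenger car → XVI.1; petrol-engined → XVI.1.1; g.v.w. 7 t → XVI.1.1.1. Scheduled 20%. Belmark agreement on XVI.2.2.2: XVI.1.1.1 not covered; Belmark agreement on XVI.1: not wholly obtained. → 20%.
Sum: 30% + 33% + 12% + 34% + 20% = 129%.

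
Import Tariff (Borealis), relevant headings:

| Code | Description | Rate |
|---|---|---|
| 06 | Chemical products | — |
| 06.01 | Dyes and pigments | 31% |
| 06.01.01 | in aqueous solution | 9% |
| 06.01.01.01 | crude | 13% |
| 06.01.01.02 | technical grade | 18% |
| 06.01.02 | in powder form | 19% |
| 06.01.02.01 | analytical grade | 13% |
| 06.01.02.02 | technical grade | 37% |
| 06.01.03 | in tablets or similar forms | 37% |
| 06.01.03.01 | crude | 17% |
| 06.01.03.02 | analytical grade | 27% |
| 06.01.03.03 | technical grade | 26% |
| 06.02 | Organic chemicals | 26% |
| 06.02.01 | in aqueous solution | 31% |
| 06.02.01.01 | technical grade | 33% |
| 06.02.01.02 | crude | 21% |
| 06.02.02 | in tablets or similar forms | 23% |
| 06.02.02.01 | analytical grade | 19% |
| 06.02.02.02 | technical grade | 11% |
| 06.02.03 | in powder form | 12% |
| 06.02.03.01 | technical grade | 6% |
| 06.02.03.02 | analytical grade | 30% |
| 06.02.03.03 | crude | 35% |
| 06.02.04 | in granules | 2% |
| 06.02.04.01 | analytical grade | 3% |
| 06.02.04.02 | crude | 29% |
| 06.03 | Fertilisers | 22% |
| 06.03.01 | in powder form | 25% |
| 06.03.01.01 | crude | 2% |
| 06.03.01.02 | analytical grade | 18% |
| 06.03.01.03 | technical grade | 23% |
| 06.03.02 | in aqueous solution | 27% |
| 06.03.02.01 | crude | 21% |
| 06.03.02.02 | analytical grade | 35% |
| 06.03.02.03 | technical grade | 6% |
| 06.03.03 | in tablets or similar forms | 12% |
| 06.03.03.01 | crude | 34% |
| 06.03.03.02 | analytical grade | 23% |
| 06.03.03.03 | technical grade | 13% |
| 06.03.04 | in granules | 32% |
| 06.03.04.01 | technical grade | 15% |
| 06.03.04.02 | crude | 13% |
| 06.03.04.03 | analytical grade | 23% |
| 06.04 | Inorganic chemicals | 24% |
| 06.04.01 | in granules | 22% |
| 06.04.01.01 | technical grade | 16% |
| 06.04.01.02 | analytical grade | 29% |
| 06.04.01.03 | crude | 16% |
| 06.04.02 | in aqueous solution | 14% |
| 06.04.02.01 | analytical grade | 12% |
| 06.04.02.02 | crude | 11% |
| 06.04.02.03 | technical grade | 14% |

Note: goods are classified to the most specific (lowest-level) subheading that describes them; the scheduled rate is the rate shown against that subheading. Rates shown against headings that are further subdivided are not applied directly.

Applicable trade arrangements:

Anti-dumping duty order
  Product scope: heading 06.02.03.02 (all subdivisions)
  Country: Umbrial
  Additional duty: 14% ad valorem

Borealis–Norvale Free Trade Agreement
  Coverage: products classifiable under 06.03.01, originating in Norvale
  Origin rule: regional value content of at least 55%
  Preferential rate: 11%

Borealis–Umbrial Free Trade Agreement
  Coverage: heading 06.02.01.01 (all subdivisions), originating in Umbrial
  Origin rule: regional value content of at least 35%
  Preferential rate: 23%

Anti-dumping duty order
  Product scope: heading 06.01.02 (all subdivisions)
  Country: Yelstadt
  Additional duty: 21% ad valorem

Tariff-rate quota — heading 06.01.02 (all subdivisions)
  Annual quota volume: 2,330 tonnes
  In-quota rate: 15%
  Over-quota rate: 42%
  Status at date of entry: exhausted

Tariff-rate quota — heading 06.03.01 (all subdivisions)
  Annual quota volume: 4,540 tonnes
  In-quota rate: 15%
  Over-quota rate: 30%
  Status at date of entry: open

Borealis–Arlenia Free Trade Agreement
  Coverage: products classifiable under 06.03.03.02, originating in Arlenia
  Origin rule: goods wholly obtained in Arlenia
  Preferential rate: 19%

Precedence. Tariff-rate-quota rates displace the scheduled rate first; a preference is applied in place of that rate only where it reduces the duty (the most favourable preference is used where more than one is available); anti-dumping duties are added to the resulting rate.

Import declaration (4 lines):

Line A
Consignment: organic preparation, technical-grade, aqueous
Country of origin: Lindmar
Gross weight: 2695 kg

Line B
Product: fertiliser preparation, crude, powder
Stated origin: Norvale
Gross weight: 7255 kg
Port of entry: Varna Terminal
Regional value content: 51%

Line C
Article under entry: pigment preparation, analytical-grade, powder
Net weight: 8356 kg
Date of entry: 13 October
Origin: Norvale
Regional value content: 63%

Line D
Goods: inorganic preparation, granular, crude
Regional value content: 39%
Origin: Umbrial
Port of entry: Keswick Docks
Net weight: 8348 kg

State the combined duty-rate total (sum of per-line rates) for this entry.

106%

Line A: organic → 06.02; aqueous → 06.02.01; technical-grade → 06.02.01.01. Scheduled 33%. No special measure applies. → 33%.
Line B: fertiliser → 06.03; powder → 06.03.01; crude → 06.03.01.01. Scheduled 2%. quota on 06.03.01 open → in-quota 15%; Norvale agreement on 06.03.01: RVC < 55%. → 15%.
Line C: pigment → 06.01; powder → 06.01.02; analytical-grade → 06.01.02.01. Scheduled 13%. quota on 06.01.02 exhausted → over-quota 42%; Norvale agreement on 06.03.01: 06.01.02.01 not covered. → 42%.
Line D: inorganic → 06.04; granular → 06.04.01; crude → 06.04.01.03. Scheduled 16%. Umbrial agreement on 06.02.01.01: 06.04.01.03 not covered. → 16%.
Sum: 33% + 15% + 42% + 16% = 106%.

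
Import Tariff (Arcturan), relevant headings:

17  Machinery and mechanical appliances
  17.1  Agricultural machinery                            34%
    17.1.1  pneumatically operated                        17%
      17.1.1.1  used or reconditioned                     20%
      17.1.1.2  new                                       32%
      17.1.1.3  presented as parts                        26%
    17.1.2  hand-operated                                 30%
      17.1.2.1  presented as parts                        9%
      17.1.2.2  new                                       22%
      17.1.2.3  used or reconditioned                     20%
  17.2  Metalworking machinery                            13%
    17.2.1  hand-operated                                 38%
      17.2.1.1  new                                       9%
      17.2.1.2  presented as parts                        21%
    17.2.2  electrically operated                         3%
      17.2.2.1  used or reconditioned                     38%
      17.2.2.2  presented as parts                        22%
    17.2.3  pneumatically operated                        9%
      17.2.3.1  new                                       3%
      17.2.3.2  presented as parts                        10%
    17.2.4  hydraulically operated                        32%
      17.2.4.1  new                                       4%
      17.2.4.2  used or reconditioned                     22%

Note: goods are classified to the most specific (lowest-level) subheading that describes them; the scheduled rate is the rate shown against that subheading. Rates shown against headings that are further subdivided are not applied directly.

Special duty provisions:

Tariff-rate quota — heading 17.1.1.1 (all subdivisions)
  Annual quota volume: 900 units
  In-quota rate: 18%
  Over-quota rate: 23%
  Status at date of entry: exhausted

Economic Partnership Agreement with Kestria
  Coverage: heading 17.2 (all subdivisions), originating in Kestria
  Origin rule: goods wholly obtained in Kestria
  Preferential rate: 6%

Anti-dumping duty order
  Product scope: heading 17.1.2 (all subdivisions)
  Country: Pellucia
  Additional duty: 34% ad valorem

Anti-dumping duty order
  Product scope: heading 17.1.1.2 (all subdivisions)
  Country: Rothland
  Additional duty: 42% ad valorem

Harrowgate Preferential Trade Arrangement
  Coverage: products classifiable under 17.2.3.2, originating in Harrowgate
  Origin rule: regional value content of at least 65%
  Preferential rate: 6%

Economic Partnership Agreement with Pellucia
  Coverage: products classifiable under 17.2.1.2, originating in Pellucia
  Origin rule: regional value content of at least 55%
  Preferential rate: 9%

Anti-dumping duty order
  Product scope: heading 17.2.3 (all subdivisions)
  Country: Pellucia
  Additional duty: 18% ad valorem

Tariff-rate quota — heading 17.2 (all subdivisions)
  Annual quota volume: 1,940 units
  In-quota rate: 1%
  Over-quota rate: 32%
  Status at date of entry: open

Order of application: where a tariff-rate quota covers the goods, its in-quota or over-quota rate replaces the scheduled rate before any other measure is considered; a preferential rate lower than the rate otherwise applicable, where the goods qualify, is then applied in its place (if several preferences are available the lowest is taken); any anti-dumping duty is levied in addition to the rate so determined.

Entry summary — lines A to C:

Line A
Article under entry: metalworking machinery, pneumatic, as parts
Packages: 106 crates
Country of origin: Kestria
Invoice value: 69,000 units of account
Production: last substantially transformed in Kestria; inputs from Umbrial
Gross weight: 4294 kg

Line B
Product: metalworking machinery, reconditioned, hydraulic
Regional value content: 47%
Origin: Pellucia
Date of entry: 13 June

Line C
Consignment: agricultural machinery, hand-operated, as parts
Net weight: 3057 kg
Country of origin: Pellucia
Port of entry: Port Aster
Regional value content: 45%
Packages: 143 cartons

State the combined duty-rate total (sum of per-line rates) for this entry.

45%

Line A: metalworking → 17.2; pneumatic → 17.2.3; as parts → 17.2.3.2. Scheduled 10%. quota on 17.2 open → in-quota 1%; Kestria agreement on 17.2: not wholly obtained. → 1%.
Line B: metalworking → 17.2; hydraulic → 17.2.4; reconditioned → 17.2.4.2. Scheduled 22%. quota on 17.2 open → in-quota 1%; Pellucia agreement on 17.2.1.2: 17.2.4.2 not covered. → 1%.
Line C: agricultural → 17.1; hand-operated → 17.1.2; as parts → 17.1.2.1. Scheduled 9%. Pellucia agreement on 17.2.1.2: 17.1.2.1 not covered; anti-dumping (Pellucia, 17.1.2): +34%; total 9% + 34% = 43%. → 43%.
Sum: 1% + 1% + 43% = 45%.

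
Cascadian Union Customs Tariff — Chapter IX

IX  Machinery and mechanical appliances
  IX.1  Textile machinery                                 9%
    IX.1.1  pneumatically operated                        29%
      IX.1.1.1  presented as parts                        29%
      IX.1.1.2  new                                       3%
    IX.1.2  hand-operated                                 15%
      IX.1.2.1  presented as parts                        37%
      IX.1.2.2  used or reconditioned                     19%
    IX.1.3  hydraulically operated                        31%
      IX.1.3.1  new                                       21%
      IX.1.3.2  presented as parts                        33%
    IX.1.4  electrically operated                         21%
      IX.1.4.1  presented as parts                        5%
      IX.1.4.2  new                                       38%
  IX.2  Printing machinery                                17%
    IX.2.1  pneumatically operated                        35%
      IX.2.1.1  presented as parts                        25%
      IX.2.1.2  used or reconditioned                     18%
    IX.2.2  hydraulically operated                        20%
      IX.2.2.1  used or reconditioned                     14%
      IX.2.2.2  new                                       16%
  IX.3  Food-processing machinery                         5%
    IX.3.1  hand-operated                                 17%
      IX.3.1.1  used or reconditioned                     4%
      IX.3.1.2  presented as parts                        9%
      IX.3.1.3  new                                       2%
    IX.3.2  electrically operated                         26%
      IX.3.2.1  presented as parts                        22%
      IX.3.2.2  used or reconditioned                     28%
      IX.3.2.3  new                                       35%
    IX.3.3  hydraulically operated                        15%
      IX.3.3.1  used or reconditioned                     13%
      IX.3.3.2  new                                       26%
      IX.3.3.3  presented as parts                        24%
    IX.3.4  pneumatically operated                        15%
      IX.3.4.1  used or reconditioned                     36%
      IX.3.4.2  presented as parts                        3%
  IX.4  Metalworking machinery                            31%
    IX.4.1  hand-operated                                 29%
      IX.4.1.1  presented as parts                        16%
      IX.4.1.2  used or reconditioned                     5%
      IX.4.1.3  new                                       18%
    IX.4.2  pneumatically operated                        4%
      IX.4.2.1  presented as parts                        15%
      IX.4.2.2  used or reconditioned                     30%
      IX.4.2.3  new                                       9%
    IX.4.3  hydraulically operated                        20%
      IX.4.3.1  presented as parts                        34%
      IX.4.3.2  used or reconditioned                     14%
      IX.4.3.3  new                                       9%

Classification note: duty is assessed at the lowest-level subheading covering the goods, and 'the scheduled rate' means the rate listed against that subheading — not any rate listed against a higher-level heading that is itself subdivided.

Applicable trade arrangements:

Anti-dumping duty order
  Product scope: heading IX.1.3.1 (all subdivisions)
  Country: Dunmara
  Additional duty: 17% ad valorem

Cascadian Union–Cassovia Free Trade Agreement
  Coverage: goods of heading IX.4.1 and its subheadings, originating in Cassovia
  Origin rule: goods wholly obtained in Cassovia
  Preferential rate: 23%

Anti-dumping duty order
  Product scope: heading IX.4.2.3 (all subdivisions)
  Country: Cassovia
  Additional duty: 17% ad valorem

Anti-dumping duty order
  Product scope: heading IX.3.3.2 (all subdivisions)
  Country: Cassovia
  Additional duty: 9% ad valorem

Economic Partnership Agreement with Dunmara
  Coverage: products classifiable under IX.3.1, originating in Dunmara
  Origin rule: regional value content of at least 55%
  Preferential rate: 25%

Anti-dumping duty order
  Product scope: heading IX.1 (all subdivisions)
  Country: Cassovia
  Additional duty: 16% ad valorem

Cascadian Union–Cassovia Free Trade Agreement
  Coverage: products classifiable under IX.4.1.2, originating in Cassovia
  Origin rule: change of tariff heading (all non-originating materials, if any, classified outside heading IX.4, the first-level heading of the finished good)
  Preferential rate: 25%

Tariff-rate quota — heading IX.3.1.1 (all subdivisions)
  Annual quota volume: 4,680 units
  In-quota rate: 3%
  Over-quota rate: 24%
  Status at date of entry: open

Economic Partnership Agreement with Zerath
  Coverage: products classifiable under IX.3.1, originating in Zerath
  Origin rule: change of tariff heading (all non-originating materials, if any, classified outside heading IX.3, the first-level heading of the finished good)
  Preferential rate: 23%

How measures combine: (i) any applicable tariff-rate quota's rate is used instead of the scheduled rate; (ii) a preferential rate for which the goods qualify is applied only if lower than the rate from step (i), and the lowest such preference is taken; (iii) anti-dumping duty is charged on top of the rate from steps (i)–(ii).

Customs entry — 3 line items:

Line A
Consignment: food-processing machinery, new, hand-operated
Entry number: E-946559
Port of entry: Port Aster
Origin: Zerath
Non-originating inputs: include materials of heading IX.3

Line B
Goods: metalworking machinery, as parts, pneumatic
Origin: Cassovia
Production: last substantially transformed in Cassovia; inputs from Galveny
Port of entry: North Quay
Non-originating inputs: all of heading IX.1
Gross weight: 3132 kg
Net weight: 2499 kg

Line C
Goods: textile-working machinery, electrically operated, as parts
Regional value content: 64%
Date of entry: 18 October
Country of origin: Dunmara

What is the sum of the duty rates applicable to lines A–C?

Line A: food-processing → IX.3; hand-operated → IX.3.1; new → IX.3.1.3. Scheduled 2%. Zerath agreement on IX.3.1: CTH not met. → 2%.
Line B: metalworking → IX.4; pneumatic → IX.4.2; as parts → IX.4.2.1. Scheduled 15%. Cassovia agreement on IX.4.1: IX.4.2.1 not covered; Cassovia agreement on IX.4.1.2: IX.4.2.1 not covered. → 15%.
Line C: textile-working → IX.1; electrically operated → IX.1.4; as parts → IX.1.4.1. Scheduled 5%. Dunmara agreement on IX.3.1: IX.1.4.1 not covered. → 5%.
Sum: 2% + 15% + 5% = 22%.

22%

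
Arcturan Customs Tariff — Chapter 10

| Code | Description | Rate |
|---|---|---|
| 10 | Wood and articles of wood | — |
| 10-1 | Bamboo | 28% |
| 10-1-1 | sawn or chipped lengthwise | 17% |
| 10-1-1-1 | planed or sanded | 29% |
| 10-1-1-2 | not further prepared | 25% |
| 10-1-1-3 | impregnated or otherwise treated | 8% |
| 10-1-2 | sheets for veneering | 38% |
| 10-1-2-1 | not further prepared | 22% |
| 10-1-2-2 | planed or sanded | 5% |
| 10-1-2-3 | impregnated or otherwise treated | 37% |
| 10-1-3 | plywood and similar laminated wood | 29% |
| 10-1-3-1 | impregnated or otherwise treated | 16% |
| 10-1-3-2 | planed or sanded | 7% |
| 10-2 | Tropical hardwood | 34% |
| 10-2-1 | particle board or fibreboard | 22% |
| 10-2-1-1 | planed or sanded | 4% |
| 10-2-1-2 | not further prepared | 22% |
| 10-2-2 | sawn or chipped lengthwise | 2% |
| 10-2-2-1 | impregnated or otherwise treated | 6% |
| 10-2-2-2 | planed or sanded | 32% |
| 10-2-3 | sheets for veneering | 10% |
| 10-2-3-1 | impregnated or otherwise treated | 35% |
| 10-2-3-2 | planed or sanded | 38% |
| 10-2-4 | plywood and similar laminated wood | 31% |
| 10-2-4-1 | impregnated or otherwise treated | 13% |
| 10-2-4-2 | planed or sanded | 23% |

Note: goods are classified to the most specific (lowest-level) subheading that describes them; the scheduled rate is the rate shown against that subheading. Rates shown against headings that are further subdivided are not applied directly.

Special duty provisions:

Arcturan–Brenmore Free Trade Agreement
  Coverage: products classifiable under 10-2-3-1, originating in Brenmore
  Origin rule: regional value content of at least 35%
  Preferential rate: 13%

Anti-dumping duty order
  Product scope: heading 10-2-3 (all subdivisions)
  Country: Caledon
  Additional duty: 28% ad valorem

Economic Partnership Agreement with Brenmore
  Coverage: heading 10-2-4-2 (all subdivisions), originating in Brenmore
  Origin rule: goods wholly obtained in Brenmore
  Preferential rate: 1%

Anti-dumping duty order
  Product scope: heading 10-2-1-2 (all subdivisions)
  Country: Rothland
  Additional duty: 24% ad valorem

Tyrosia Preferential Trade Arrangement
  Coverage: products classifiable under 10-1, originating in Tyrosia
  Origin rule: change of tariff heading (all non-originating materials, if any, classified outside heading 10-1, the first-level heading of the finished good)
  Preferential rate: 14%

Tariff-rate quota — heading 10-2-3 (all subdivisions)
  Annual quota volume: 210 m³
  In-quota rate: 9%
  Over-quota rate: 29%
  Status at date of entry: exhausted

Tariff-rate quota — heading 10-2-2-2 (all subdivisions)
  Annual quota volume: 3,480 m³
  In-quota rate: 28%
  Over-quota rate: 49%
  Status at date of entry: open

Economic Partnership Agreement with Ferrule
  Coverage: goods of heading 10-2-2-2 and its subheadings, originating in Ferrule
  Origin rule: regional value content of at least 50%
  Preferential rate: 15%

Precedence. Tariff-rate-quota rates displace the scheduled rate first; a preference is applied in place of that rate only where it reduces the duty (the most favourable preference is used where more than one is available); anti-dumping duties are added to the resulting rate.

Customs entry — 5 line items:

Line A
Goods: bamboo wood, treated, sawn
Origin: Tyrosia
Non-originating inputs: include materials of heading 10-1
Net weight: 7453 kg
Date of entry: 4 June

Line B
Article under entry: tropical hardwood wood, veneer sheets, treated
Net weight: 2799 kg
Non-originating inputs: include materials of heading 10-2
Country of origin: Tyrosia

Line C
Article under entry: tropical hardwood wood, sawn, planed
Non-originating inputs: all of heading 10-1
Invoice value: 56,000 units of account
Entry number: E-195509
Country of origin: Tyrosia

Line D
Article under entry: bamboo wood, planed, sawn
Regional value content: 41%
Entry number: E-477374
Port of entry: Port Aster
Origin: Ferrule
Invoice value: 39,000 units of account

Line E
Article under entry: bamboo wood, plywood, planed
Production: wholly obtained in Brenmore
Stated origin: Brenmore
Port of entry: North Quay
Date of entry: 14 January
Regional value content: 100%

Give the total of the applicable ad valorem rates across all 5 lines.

101%

Line A: bamboo → 10-1; sawn → 10-1-1; treated → 10-1-1-3. Scheduled 8%. Tyrosia agreement on 10-1: CTH not met. → 8%.
Line B: tropical hardwood → 10-2; veneer sheets → 10-2-3; treated → 10-2-3-1. Scheduled 35%. quota on 10-2-3 exhausted → over-quota 29%; Tyrosia agreement on 10-1: 10-2-3-1 not covered. → 29%.
Line C: tropical hardwood → 10-2; sawn → 10-2-2; planed → 10-2-2-2. Scheduled 32%. quota on 10-2-2-2 open → in-quota 28%; Tyrosia agreement on 10-1: 10-2-2-2 not covered. → 28%.
Line D: bamboo → 10-1; sawn → 10-1-1; planed → 10-1-1-1. Scheduled 29%. Ferrule agreement on 10-2-2-2: 10-1-1-1 not covered. → 29%.
Line E: bamboo → 10-1; plywood → 10-1-3; planed → 10-1-3-2. Scheduled 7%. Brenmore agreement on 10-2-3-1: 10-1-3-2 not covered; Brenmore agreement on 10-2-4-2: 10-1-3-2 not covered. → 7%.
Sum: 8% + 29% + 28% + 29% + 7% = 101%.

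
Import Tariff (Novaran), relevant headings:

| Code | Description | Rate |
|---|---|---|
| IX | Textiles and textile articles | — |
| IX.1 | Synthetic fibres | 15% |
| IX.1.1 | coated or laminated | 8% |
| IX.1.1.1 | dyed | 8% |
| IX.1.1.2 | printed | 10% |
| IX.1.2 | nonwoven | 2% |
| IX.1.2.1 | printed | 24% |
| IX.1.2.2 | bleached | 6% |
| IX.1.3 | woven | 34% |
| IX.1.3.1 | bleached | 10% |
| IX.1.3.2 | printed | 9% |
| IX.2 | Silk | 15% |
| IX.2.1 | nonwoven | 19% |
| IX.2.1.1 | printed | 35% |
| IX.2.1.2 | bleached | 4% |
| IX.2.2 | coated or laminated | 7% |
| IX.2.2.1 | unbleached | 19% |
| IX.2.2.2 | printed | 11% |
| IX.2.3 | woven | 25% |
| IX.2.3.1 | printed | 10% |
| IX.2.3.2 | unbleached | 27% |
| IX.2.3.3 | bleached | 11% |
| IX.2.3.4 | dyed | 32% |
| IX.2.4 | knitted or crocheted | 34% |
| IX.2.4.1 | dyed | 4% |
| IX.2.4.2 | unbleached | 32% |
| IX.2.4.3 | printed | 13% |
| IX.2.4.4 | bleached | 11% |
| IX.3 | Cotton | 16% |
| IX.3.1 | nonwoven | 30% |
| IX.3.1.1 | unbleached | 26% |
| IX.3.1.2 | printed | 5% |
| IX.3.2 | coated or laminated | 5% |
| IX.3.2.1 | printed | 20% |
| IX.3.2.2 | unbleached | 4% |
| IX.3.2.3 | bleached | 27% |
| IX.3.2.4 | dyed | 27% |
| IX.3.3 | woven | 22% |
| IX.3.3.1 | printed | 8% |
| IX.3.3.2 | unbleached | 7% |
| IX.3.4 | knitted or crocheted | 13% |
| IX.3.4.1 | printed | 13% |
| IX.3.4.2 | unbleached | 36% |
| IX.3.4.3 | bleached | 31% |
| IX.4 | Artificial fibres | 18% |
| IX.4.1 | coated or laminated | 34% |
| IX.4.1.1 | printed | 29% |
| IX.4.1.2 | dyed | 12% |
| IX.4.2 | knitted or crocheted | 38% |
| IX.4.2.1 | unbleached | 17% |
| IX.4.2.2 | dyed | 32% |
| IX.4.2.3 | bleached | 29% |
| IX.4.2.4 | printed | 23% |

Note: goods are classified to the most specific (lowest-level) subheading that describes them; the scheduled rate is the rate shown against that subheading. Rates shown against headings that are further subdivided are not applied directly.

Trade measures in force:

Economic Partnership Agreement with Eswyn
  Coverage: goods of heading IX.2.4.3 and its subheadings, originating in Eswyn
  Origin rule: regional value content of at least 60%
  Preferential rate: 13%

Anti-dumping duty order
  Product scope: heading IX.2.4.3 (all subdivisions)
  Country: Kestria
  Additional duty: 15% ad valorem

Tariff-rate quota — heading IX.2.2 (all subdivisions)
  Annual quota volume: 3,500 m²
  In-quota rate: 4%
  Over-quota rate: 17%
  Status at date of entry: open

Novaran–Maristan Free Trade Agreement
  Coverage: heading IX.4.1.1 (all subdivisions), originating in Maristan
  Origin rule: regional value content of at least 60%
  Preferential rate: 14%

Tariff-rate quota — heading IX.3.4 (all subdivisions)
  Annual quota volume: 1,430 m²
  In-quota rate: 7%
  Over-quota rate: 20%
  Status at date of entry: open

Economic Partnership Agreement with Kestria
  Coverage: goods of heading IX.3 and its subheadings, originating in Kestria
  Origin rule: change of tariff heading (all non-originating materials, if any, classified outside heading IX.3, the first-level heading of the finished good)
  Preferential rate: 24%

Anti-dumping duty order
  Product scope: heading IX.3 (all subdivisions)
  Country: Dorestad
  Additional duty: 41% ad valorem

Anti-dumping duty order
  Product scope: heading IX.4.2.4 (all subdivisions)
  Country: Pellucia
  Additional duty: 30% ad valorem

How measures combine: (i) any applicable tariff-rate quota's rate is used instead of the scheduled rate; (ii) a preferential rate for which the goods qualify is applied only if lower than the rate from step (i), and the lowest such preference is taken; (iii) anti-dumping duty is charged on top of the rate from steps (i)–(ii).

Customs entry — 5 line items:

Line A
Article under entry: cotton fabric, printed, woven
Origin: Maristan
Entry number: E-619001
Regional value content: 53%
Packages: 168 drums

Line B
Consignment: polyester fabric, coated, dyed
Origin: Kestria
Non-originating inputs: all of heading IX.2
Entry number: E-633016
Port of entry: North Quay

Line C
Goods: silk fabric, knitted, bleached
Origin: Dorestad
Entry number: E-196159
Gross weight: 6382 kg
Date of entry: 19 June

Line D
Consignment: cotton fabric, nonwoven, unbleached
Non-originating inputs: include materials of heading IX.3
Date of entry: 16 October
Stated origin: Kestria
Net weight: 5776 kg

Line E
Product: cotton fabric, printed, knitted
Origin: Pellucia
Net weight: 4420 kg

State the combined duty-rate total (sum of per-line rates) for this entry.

Line A: cotton → IX.3; woven → IX.3.3; printed → IX.3.3.1. Scheduled 8%. Maristan agreement on IX.4.1.1: IX.3.3.1 not covered. → 8%.
Line B: polyester → IX.1; coated → IX.1.1; dyed → IX.1.1.1. Scheduled 8%. Kestria agreement on IX.3: IX.1.1.1 not covered. → 8%.
Line C: silk → IX.2; knitted → IX.2.4; bleached → IX.2.4.4. Scheduled 11%. No special measure applies. → 11%.
Line D: cotton → IX.3; nonwoven → IX.3.1; unbleached → IX.3.1.1. Scheduled 26%. Kestria agreement on IX.3: CTH not met. → 26%.
Line E: cotton → IX.3; knitted → IX.3.4; printed → IX.3.4.1. Scheduled 13%. quota on IX.3.4 open → in-quota 7%. → 7%.
Sum: 8% + 8% + 11% + 26% + 7% = 60%.

60%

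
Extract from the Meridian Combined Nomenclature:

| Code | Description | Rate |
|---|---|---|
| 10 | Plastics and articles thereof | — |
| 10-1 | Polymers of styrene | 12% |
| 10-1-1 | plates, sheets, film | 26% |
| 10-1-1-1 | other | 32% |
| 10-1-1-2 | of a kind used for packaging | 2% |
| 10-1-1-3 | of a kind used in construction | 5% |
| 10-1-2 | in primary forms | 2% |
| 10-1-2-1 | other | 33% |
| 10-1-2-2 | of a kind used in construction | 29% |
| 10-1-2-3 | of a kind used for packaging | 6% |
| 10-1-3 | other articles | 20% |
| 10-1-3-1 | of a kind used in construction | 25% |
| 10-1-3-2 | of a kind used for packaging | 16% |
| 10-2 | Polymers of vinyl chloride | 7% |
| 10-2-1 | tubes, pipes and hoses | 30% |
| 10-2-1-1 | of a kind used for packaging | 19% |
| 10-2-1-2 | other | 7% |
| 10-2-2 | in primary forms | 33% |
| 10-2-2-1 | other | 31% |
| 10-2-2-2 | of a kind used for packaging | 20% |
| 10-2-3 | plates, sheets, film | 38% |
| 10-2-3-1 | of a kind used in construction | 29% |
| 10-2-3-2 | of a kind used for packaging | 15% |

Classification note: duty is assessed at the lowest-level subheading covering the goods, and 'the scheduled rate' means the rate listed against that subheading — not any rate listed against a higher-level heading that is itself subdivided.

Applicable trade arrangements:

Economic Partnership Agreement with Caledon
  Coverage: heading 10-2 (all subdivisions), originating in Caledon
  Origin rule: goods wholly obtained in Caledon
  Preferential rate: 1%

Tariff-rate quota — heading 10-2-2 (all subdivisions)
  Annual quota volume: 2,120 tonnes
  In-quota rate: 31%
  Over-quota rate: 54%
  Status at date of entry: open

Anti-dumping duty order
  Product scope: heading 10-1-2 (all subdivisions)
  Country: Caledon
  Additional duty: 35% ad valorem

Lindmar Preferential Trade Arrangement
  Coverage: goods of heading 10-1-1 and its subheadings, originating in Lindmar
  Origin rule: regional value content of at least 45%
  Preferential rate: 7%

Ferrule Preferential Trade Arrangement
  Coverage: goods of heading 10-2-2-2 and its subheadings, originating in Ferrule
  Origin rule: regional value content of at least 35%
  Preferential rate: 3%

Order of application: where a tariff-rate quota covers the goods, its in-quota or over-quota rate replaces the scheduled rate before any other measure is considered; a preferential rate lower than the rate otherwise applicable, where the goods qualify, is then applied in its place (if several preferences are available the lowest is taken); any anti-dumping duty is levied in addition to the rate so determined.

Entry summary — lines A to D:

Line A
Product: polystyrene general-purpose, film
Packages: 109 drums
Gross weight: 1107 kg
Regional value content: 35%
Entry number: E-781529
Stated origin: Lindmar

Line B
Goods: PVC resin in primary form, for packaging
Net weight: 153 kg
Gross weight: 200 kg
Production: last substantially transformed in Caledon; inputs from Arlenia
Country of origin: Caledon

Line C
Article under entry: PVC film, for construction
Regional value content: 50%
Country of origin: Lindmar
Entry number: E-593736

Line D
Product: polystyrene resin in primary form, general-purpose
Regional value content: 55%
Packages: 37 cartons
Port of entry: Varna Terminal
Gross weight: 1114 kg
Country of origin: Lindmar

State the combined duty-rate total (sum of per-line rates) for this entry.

125%

Line A: polystyrene → 10-1; film → 10-1-1; general-purpose → 10-1-1-1. Scheduled 32%. Lindmar agreement on 10-1-1: RVC < 45%. → 32%.
Line B: PVC → 10-2; resin in primary form → 10-2-2; for packaging → 10-2-2-2. Scheduled 20%. quota on 10-2-2 open → in-quota 31%; Caledon agreement on 10-2: not wholly obtained. → 31%.
Line C: PVC → 10-2; film → 10-2-3; for construction → 10-2-3-1. Scheduled 29%. Lindmar agreement on 10-1-1: 10-2-3-1 not covered. → 29%.
Line D: polystyrene → 10-1; resin in primary form → 10-1-2; general-purpose → 10-1-2-1. Scheduled 33%. Lindmar agreement on 10-1-1: 10-1-2-1 not covered. → 33%.
Sum: 32% + 31% + 29% + 33% = 125%.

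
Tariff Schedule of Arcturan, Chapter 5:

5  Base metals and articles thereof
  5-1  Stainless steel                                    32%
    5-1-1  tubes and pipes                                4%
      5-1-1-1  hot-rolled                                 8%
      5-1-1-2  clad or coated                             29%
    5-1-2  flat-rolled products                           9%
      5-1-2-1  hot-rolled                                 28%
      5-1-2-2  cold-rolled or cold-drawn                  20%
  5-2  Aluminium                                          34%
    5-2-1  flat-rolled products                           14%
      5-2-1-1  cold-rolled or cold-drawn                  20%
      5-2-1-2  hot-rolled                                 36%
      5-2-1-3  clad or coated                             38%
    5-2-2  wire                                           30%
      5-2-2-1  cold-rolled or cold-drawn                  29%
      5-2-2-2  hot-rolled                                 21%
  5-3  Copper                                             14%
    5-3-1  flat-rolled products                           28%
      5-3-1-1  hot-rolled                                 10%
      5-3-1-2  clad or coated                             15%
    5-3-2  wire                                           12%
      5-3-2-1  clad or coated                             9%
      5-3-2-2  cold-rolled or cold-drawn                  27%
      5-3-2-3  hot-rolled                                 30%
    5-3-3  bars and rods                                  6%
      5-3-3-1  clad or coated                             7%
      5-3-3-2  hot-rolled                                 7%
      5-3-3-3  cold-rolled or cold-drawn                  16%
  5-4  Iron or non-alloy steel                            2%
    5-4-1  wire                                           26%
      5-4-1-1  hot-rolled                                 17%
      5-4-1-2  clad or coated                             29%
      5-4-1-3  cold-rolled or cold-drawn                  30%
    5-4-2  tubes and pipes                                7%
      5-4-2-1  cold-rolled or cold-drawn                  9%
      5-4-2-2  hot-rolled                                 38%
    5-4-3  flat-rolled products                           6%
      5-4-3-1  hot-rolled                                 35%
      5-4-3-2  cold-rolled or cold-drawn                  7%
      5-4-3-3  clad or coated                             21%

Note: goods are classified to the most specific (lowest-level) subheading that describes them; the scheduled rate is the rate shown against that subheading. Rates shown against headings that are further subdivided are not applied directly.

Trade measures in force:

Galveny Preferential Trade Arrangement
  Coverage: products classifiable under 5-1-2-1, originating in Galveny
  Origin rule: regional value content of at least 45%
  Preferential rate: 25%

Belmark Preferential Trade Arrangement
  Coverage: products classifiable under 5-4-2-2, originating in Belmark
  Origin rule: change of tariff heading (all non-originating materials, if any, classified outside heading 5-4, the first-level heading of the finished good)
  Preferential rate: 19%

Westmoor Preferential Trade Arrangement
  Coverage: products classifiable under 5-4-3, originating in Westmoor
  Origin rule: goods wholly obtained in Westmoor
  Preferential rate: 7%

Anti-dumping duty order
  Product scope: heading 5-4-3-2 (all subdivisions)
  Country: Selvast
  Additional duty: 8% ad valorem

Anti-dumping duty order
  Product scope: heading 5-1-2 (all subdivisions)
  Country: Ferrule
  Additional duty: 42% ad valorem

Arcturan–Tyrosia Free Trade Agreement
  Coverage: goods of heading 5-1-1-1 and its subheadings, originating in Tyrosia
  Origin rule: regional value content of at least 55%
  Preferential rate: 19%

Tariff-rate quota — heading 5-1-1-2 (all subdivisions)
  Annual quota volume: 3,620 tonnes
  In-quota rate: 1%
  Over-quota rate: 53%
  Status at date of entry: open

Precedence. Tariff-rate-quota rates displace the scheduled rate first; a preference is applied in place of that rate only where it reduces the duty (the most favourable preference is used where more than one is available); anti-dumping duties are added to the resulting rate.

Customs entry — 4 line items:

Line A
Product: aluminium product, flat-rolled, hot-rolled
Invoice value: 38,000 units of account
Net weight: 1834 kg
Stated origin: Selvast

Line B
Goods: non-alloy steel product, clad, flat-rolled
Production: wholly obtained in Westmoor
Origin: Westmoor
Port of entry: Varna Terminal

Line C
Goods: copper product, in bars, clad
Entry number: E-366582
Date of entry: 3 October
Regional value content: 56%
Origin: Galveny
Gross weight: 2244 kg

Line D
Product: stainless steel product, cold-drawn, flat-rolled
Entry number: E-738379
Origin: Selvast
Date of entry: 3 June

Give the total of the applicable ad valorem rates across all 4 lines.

Line A: aluminium → 5-2; flat-rolled → 5-2-1; hot-rolled → 5-2-1-2. Scheduled 36%. No special measure applies. → 36%.
Line B: non-alloy steel → 5-4; flat-rolled → 5-4-3; clad → 5-4-3-3. Scheduled 21%. Westmoor agreement on 5-4-3: wholly obtained → 7% available; preferential 7%. → 7%.
Line C: copper → 5-3; in bars → 5-3-3; clad → 5-3-3-1. Scheduled 7%. Galveny agreement on 5-1-2-1: 5-3-3-1 not covered. → 7%.
Line D: stainless steel → 5-1; flat-rolled → 5-1-2; cold-drawn → 5-1-2-2. Scheduled 20%. No special measure applies. → 20%.
Sum: 36% + 7% + 7% + 20% = 70%.

70%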